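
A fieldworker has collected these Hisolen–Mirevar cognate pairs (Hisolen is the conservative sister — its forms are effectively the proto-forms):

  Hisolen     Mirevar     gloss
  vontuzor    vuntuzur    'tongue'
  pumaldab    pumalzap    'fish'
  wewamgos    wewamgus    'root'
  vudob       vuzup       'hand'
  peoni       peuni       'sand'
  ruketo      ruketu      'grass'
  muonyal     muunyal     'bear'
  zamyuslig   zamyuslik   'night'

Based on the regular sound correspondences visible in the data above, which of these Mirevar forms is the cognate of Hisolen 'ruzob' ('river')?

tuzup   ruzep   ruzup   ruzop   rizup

vudob ~ vuzup — Hisolen o corresponds to Mirevar u after a consonant, before a labial obstruent.
pumaldab ~ pumalzap, vudob ~ vuzup — Hisolen b corresponds to Mirevar p word-finally.
Applying these to Hisolen 'ruzob':
  ruzob → ruzub   (o→u after a consonant, before a labial obstruent)
  ruzub → ruzup   (b→p word-finally)
So the Mirevar cognate is 'ruzup'.

ruzup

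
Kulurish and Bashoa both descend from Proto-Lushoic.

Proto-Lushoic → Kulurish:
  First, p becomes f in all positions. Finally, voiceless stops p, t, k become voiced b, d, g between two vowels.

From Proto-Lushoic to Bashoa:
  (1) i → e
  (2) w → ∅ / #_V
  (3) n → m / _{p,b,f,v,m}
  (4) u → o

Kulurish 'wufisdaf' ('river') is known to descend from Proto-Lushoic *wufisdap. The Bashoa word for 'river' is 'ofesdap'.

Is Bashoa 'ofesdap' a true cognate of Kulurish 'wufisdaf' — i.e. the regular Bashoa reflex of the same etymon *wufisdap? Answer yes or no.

yes

Derive the expected Bashoa reflex of *wufisdap:
Bashoa: *wufisdap
  wufisdap → wufesdap   [vowel merger]
  wufesdap → ufesdap   [glide loss]
  ufesdap (rule 3 does not apply)
  ufesdap → ofesdap   [vowel merger]
  giving Bashoa ofesdap.
Bashoa 'ofesdap' matches the regular reflex exactly, so the pair is cognate.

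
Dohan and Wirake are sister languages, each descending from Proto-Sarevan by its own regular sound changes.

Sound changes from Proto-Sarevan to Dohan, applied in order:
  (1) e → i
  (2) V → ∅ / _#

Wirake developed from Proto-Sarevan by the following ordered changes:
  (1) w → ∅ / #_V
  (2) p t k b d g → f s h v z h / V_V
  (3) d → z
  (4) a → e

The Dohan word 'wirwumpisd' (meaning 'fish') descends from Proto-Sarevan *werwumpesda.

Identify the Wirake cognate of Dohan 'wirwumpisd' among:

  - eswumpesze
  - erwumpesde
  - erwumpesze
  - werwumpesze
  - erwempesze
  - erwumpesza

Wirake: start from *werwumpesda.
  rule 1 (glide loss): werwumpesda → erwumpesda
  rule 2: no change — erwumpesda
  rule 3 (unconditioned shift): erwumpesda → erwumpesza
  rule 4 (vowel merger): erwumpesza → erwumpesze
  ⇒ Wirake erwumpesze
Among the options, 'erwumpesze' alone shows every Wirake change applied in order.

erwumpesze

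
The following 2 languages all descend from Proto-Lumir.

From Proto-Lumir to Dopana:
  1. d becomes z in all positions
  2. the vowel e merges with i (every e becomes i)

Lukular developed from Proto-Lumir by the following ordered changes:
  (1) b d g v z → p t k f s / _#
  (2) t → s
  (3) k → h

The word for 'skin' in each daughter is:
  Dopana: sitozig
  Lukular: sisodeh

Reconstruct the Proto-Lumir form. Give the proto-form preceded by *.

Position 3: Dopana has t, Lukular has s. Dopana preserves t here (none of its changes turn any other segment into t), so the proto-segment is *t.
Position 5: Dopana has z, Lukular has d. Lukular preserves d here (none of its changes turn any other segment into d), so the proto-segment is *d.
Position 6: Dopana has i, Lukular has e. Lukular preserves e here (none of its changes turn any other segment into e), so the proto-segment is *e.
This points to *sitodeg. Verify forward in each daughter:
Dopana: *sitodeg
  sitodeg → sitozeg   [unconditioned shift]
  sitozeg → sitozig   [vowel merger]
  giving Dopana sitozig.
Lukular: start from *sitodeg.
  rule 1 (final devoicing): sitodeg → sitodek
  rule 2 (unconditioned shift): sitodek → sisodek
  rule 3 (unconditioned shift): sisodek → sisodeh
  ⇒ Lukular sisodeh
No other proto-form is consistent with every reflex, so the reconstruction is *sitodeg.

*sitodeg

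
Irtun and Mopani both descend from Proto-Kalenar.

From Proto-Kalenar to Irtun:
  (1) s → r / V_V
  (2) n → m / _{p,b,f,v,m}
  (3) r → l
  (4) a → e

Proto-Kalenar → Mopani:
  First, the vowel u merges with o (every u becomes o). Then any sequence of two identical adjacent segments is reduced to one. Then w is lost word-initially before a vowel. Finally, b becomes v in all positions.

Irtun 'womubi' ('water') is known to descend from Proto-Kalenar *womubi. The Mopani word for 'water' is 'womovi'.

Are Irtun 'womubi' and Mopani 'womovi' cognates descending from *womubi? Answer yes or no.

Derive the expected Mopani reflex of *womubi:
Mopani: *womubi
  womubi → womobi   [vowel merger]
  womobi (rule 2 does not apply)
  womobi → omobi   [glide loss]
  omobi → omovi   [unconditioned shift]
  giving Mopani omovi.
The regular Mopani reflex would be 'omovi', but the attested form is 'womovi'. The correspondence is irregular, so they are not cognates (the Mopani form has a different source).

no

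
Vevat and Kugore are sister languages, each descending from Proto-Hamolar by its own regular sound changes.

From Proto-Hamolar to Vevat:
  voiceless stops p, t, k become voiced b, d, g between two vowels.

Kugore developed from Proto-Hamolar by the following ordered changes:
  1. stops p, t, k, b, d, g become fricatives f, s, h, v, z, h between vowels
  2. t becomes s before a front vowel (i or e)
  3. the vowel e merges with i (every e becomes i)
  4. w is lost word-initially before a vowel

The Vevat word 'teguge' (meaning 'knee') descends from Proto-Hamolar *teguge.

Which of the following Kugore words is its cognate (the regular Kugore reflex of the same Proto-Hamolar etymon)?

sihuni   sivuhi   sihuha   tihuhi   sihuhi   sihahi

Kugore: *teguge
  teguge → tehuhe   [intervocalic lenition]
  tehuhe → sehuhe   [palatalisation]
  sehuhe → sihuhi   [vowel merger]
  sihuhi (rule 4 does not apply)
  giving Kugore sihuhi.

sihuhi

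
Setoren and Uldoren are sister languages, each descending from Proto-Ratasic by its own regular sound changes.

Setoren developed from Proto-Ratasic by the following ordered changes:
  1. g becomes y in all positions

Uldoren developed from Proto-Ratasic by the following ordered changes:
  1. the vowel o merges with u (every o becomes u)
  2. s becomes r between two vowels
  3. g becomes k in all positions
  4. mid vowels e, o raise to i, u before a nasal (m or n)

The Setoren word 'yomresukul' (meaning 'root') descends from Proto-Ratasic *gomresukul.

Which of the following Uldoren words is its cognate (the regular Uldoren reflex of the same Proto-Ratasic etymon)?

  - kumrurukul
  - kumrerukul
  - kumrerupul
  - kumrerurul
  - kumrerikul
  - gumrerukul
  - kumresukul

kumrerukul

Uldoren: start from *gomresukul.
  rule 1 (vowel merger): gomresukul → gumresukul
  rule 2 (rhotacism): gumresukul → gumrerukul
  rule 3 (unconditioned shift): gumrerukul → kumrerukul
  rule 4: no change — kumrerukul
  ⇒ Uldoren kumrerukul
Only 'kumrerukul' matches the regular Uldoren development of *gomresukul.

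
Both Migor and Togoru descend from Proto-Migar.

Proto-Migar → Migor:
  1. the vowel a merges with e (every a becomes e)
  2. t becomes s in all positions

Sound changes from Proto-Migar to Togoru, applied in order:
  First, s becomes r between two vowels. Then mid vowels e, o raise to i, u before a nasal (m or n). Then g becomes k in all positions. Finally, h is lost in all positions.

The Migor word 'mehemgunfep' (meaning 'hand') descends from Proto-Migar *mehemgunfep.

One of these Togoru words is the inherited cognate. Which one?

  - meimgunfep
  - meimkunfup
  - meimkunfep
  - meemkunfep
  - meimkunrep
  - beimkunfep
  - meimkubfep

meimkunfep

Togoru: *mehemgunfep > mehimgunfep > mehimkunfep > meimkunfep  (by pre-nasal raising, unconditioned shift, h-loss)
Only 'meimkunfep' matches the regular Togoru development of *mehemgunfep.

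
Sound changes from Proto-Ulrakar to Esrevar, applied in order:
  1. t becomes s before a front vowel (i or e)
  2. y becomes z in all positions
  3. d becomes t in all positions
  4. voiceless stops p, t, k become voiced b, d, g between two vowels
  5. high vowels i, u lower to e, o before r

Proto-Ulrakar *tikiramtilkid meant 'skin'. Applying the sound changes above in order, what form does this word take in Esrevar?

sigeramsilkit

Esrevar: *tikiramtilkid
  tikiramtilkid → sikiramsilkid   [palatalisation]
  sikiramsilkid (rule 2 does not apply)
  sikiramsilkid → sikiramsilkit   [unconditioned shift]
  sikiramsilkit → sigiramsilkit   [intervocalic voicing]
  sigiramsilkit → sigeramsilkit   [pre-rhotic lowering]
  giving Esrevar sigeramsilkit.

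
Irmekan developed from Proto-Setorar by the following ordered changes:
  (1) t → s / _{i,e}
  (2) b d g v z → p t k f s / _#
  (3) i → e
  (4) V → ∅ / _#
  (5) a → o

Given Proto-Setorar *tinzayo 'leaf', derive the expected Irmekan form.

Irmekan: *tinzayo
  tinzayo → sinzayo   [palatalisation]
  sinzayo (rule 2 does not apply)
  sinzayo → senzayo   [vowel merger]
  senzayo → senzay   [apocope]
  senzay → senzoy   [vowel merger]
  giving Irmekan senzoy.

senzoy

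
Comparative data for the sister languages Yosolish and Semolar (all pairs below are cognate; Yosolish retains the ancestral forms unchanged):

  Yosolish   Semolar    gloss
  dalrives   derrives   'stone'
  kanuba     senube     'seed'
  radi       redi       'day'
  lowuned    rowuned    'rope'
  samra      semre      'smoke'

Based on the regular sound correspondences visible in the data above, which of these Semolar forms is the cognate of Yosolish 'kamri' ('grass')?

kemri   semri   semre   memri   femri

semri

kanuba ~ senube — Yosolish k corresponds to Semolar s word-initially before a back vowel.
samra ~ semre — Yosolish a corresponds to Semolar e after a consonant, before a nasal.
Applying these to Yosolish 'kamri':
  kamri → samri   (k→s word-initially before a back vowel)
  samri → semri   (a→e after a consonant, before a nasal)
So the Semolar cognate is 'semri'.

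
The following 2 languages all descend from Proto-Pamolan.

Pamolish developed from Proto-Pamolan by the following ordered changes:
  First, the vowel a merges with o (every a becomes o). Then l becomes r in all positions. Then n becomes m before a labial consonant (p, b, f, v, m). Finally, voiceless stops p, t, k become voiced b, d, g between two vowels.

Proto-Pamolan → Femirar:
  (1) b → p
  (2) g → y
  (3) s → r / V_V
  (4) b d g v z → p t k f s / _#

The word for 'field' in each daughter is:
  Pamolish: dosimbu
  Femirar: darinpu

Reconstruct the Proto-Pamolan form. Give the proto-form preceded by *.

*dasinbu

Position 6: Pamolish has b, Femirar has p. Taking the neighbouring segments as reconstructed: Pamolish b can only go back to *b; Femirar p could go back to *p or *b — the one source consistent with every daughter is *b.
Position 3: Pamolish has s, Femirar has r. Pamolish preserves s here (none of its changes turn any other segment into s), so the proto-segment is *s.
Verify the candidate proto-form against each daughter:
Pamolish: *dasinbu
  dasinbu → dosinbu   [vowel merger]
  dosinbu (rule 2 does not apply)
  dosinbu → dosimbu   [nasal place assimilation]
  dosimbu (rule 4 does not apply)
  giving Pamolish dosimbu.
Femirar: start from *dasinbu.
  rule 1 (unconditioned shift): dasinbu → dasinpu
  rule 2: no change — dasinpu
  rule 3 (rhotacism): dasinpu → darinpu
  rule 4: no change — darinpu
  ⇒ Femirar darinpu
Only *dasinbu yields all of Pamolish dosimbu, Femirar darinpu.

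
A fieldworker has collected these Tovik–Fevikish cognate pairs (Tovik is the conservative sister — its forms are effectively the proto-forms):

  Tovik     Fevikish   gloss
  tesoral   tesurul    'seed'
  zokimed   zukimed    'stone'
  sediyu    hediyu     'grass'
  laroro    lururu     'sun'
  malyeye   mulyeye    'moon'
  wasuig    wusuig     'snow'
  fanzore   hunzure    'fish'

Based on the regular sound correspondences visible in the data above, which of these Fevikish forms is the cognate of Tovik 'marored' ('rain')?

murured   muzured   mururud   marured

laroro ~ lururu — Tovik a corresponds to Fevikish u after a consonant, before r.
tesoral ~ tesurul, laroro ~ lururu — Tovik o corresponds to Fevikish u after a consonant, before r.
Applying these to Tovik 'marored':
  marored → murored   (a→u after a consonant, before r)
  murored → murured   (o→u after a consonant, before r)
So the Fevikish cognate is 'murured'.

murured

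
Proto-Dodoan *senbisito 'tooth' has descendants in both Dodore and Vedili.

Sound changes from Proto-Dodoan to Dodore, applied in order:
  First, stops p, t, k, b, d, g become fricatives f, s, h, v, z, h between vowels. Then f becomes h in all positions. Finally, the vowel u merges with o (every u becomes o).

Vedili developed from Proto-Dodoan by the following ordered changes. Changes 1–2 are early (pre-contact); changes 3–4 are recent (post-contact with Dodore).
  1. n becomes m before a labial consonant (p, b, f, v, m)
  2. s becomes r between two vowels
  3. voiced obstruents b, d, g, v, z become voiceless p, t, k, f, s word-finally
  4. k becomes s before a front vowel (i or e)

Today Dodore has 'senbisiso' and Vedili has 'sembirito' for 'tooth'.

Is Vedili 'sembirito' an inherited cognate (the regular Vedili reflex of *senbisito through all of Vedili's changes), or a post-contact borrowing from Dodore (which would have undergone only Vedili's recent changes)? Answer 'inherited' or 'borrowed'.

If inherited, *senbisito would pass through all of Vedili's changes:
Vedili: start from *senbisito.
  rule 1 (nasal place assimilation): senbisito → sembisito
  rule 2 (rhotacism): sembisito → sembirito
  rule 3: no change — sembirito
  rule 4: no change — sembirito
  ⇒ Vedili sembirito
If borrowed from Dodore 'senbisiso' after the early changes, it would undergo only the recent ones:
  rule 3 (final devoicing): no change (senbisiso)
  rule 4 (palatalisation): no change (senbisiso)
  ⇒ as a loan: senbisiso
Vedili 'sembirito' matches the inherited outcome exactly, so it is an inherited cognate, not a loan.

inherited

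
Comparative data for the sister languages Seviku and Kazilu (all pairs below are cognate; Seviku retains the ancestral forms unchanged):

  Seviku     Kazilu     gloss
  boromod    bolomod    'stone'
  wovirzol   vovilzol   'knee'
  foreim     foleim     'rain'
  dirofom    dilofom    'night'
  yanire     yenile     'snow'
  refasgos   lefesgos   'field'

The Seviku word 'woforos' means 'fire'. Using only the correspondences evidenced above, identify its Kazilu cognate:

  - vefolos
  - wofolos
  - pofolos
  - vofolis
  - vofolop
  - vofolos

vofolos

wovirzol ~ vovilzol — Seviku w corresponds to Kazilu v word-initially before a back vowel.
boromod ~ bolomod, dirofom ~ dilofom — Seviku r corresponds to Kazilu l between vowels (before a back vowel).
Applying these to Seviku 'woforos':
  woforos → voforos   (w→v word-initially before a back vowel)
  voforos → vofolos   (r→l between vowels (before a back vowel))
So the Kazilu cognate is 'vofolos'.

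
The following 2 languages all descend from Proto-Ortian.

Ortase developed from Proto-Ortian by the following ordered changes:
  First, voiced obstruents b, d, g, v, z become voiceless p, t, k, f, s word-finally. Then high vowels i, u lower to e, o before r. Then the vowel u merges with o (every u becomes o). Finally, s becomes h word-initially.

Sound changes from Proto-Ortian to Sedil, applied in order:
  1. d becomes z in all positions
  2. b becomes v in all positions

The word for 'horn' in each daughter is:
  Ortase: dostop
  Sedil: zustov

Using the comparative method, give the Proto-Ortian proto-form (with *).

Position 2: Ortase has o, Sedil has u. Sedil preserves u here (none of its changes turn any other segment into u), so the proto-segment is *u.
Position 6: Ortase has p, Sedil has v. Taking the neighbouring segments as reconstructed: Ortase p could go back to *p or *b; Sedil v could go back to *b or *v — the one source consistent with every daughter is *b.
Position 1: Ortase has d, Sedil has z. Ortase preserves d here (none of its changes turn any other segment into d), so the proto-segment is *d.
Verify the candidate proto-form against each daughter:
Ortase: *dustob > dustop > dostop  (by final devoicing, vowel merger)
Sedil: *dustob
  dustob → zustob   [unconditioned shift]
  zustob → zustov   [unconditioned shift]
  giving Sedil zustov.
Only *dustob yields all of Ortase dostop, Sedil zustov.

*dustob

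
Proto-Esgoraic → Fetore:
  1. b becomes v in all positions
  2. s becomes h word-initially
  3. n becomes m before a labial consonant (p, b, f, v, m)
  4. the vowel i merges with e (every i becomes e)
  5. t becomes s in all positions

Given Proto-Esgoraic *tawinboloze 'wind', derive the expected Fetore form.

sawemvoloze

Fetore: start from *tawinboloze.
  rule 1 (unconditioned shift): tawinboloze → tawinvoloze
  rule 2: no change — tawinvoloze
  rule 3 (nasal place assimilation): tawinvoloze → tawimvoloze
  rule 4 (vowel merger): tawimvoloze → tawemvoloze
  rule 5 (unconditioned shift): tawemvoloze → sawemvoloze
  ⇒ Fetore sawemvoloze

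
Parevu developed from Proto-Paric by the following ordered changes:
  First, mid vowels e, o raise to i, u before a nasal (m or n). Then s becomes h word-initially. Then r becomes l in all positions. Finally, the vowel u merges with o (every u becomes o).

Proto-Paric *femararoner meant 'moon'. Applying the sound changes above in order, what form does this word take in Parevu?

Parevu: start from *femararoner.
  rule 1 (pre-nasal raising): femararoner → fimararuner
  rule 2: no change — fimararuner
  rule 3 (unconditioned shift): fimararuner → fimalalunel
  rule 4 (vowel merger): fimalalunel → fimalalonel
  ⇒ Parevu fimalalonel

fimalalonel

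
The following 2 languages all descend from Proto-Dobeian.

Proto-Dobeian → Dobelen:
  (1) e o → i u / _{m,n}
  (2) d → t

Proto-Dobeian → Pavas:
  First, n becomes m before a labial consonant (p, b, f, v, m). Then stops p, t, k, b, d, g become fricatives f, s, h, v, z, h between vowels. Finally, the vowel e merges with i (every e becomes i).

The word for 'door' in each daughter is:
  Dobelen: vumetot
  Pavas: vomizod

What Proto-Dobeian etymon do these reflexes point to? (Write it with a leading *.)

*vomedod

Position 2: Dobelen has u, Pavas has o. Pavas preserves o here (none of its changes turn any other segment into o), so the proto-segment is *o.
Position 4: Dobelen has e, Pavas has i. Dobelen preserves e here (none of its changes turn any other segment into e), so the proto-segment is *e.
This points to *vomedod. Verify forward in each daughter:
Dobelen: *vomedod
  vomedod → vumedod   [pre-nasal raising]
  vumedod → vumetot   [unconditioned shift]
  giving Dobelen vumetot.
Pavas: start from *vomedod.
  rule 1: no change — vomedod
  rule 2 (intervocalic lenition): vomedod → vomezod
  rule 3 (vowel merger): vomezod → vomizod
  ⇒ Pavas vomizod
Only *vomedod yields all of Dobelen vumetot, Pavas vomizod.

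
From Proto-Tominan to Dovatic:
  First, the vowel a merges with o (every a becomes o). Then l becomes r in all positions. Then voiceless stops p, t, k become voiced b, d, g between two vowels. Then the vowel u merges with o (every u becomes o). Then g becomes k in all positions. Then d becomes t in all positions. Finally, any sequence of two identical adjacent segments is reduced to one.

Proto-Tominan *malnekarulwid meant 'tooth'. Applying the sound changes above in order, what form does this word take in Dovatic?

mornekororwit

Dovatic: *malnekarulwid
  malnekarulwid → molnekorulwid   [vowel merger]
  molnekorulwid → mornekorurwid   [unconditioned shift]
  mornekorurwid → mornegorurwid   [intervocalic voicing]
  mornegorurwid → mornegororwid   [vowel merger]
  mornegororwid → mornekororwid   [unconditioned shift]
  mornekororwid → mornekororwit   [unconditioned shift]
  mornekororwit (rule 7 does not apply)
  giving Dovatic mornekororwit.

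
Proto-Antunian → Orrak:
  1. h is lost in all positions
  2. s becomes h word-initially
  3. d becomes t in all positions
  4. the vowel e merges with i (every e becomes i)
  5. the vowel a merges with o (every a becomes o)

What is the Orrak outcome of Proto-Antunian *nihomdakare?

niomtokori

Orrak: *nihomdakare > niomdakare > niomtakare > niomtakari > niomtokori  (by h-loss, unconditioned shift, vowel merger, vowel merger)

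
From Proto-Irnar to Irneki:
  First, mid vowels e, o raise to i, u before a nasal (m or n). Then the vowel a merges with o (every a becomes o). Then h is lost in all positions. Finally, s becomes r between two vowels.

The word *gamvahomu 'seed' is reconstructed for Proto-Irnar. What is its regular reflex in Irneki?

gomvoumu

Irneki: *gamvahomu
  gamvahomu → gamvahumu   [pre-nasal raising]
  gamvahumu → gomvohumu   [vowel merger]
  gomvohumu → gomvoumu   [h-loss]
  gomvoumu (rule 4 does not apply)
  giving Irneki gomvoumu.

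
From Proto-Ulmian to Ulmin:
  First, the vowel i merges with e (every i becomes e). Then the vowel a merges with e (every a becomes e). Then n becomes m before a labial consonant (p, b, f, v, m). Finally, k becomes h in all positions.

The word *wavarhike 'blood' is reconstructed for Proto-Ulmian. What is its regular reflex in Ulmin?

weverhehe

Ulmin: start from *wavarhike.
  rule 1 (vowel merger): wavarhike → wavarheke
  rule 2 (vowel merger): wavarheke → weverheke
  rule 3: no change — weverheke
  rule 4 (unconditioned shift): weverheke → weverhehe
  ⇒ Ulmin weverhehe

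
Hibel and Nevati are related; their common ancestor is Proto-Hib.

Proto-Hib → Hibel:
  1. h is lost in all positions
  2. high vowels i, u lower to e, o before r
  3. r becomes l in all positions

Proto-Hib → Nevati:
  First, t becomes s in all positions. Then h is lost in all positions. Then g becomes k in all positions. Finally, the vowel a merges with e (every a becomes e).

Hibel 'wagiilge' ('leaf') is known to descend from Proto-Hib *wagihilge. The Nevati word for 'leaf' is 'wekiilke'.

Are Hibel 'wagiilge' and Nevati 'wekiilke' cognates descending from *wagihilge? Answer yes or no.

yes

Derive the expected Nevati reflex of *wagihilge:
Nevati: *wagihilge
  wagihilge (rule 1 does not apply)
  wagihilge → wagiilge   [h-loss]
  wagiilge → wakiilke   [unconditioned shift]
  wakiilke → wekiilke   [vowel merger]
  giving Nevati wekiilke.
Nevati 'wekiilke' matches the regular reflex exactly, so the pair is cognate.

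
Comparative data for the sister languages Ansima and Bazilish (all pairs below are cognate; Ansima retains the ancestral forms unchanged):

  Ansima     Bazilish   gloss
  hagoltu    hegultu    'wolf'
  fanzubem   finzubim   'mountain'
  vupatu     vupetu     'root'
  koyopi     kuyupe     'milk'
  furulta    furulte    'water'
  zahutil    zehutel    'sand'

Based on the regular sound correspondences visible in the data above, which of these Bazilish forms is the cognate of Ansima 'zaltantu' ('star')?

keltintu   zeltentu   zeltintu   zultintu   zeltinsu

zeltintu

hagoltu ~ hegultu, vupatu ~ vupetu — Ansima a corresponds to Bazilish e after a consonant, before a consonant other than r, m, n, p, b, f, v.
fanzubem ~ finzubim — Ansima a corresponds to Bazilish i after a consonant, before a nasal.
Applying these to Ansima 'zaltantu':
  zaltantu → zeltantu   (a→e after a consonant, before a consonant other than r, m, n, p, b, f, v)
  zeltantu → zeltintu   (a→i after a consonant, before a nasal)
So the Bazilish cognate is 'zeltintu'.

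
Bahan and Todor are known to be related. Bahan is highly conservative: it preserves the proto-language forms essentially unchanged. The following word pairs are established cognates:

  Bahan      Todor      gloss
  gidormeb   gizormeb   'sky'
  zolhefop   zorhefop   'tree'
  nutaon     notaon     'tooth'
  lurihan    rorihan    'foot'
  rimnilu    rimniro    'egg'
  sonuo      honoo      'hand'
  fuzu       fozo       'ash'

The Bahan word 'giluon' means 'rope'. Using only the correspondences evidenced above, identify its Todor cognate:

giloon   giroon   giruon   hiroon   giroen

rimnilu ~ rimniro — Bahan l corresponds to Todor r between vowels (before a back vowel).
sonuo ~ honoo — Bahan u corresponds to Todor o after a consonant, before a back vowel.
Applying these to Bahan 'giluon':
  giluon → giruon   (l→r between vowels (before a back vowel))
  giruon → giroon   (u→o after a consonant, before a back vowel)
So the Todor cognate is 'giroon'.

giroon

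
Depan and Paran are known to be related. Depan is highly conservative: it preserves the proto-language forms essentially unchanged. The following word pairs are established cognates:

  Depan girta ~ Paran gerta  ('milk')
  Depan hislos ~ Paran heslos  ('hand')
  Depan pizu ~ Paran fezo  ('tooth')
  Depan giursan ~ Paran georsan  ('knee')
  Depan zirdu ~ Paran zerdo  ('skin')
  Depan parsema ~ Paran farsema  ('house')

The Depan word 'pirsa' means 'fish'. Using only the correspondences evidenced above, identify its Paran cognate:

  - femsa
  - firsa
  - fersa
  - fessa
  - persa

pizu ~ fezo — Depan p corresponds to Paran f word-initially before a front vowel.
girta ~ gerta, zirdu ~ zerdo — Depan i corresponds to Paran e after a consonant, before r.
Applying these to Depan 'pirsa':
  pirsa → firsa   (p→f word-initially before a front vowel)
  firsa → fersa   (i→e after a consonant, before r)
So the Paran cognate is 'fersa'.

fersa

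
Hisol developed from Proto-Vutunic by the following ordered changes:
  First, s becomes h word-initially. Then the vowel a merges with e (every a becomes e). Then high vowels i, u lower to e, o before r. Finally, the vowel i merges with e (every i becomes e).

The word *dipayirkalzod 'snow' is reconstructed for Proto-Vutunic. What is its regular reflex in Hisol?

Hisol: *dipayirkalzod
  dipayirkalzod (rule 1 does not apply)
  dipayirkalzod → dipeyirkelzod   [vowel merger]
  dipeyirkelzod → dipeyerkelzod   [pre-rhotic lowering]
  dipeyerkelzod → depeyerkelzod   [vowel merger]
  giving Hisol depeyerkelzod.

depeyerkelzod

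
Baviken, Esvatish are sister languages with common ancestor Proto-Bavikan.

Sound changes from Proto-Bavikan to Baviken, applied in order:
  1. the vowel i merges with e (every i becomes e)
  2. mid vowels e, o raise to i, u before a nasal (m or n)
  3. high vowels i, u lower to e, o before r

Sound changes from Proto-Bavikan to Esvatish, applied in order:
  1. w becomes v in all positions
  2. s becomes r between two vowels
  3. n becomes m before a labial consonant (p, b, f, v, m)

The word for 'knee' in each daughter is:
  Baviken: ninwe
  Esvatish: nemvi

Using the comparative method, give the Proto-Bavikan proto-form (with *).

Position 2: Baviken has i, Esvatish has e. Esvatish preserves e here (none of its changes turn any other segment into e), so the proto-segment is *e.
Position 4: Baviken has w, Esvatish has v. Baviken preserves w here (none of its changes turn any other segment into w), so the proto-segment is *w.
Position 5: Baviken has e, Esvatish has i. Esvatish preserves i here (none of its changes turn any other segment into i), so the proto-segment is *i.
Verify the candidate proto-form against each daughter:
Baviken: *nenwi > nenwe > ninwe  (by vowel merger, pre-nasal raising)
Esvatish: *nenwi
  nenwi → nenvi   [unconditioned shift]
  nenvi (rule 2 does not apply)
  nenvi → nemvi   [nasal place assimilation]
  giving Esvatish nemvi.
Only *nenwi yields all of Baviken ninwe, Esvatish nemvi.

*nenwi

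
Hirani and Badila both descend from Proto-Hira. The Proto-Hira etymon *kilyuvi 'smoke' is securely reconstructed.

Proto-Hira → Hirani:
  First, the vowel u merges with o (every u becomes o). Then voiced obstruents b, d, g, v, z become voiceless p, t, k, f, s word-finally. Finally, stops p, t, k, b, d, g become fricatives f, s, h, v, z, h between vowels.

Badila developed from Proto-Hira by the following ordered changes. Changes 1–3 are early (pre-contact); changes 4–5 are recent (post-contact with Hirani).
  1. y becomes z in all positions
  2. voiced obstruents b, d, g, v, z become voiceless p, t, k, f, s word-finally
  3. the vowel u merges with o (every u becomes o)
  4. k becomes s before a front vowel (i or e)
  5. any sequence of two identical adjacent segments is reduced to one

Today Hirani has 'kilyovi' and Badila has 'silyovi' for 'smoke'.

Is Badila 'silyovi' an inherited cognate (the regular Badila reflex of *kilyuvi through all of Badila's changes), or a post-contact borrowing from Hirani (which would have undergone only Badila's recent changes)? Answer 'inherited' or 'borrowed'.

borrowed

If inherited, *kilyuvi would pass through all of Badila's changes:
Badila: start from *kilyuvi.
  rule 1 (unconditioned shift): kilyuvi → kilzuvi
  rule 2: no change — kilzuvi
  rule 3 (vowel merger): kilzuvi → kilzovi
  rule 4 (palatalisation): kilzovi → silzovi
  rule 5: no change — silzovi
  ⇒ Badila silzovi
If borrowed from Hirani 'kilyovi' after the early changes, it would undergo only the recent ones:
  rule 4 (palatalisation): kilyovi → silyovi
  rule 5 (degemination): no change (silyovi)
  ⇒ as a loan: silyovi
Badila 'silyovi' matches the loan outcome 'silyovi', not the inherited 'silzovi' — it skipped the early Badila changes, so it was borrowed from Hirani.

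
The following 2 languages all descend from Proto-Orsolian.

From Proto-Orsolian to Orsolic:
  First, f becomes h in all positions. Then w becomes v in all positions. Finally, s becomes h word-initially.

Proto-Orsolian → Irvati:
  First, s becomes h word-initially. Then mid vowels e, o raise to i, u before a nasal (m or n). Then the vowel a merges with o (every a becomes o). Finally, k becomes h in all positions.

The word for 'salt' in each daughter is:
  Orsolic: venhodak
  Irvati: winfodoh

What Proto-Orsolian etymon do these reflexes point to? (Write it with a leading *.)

*wenfodak

Position 2: Orsolic has e, Irvati has i. Orsolic preserves e here (none of its changes turn any other segment into e), so the proto-segment is *e.
Position 4: Orsolic has h, Irvati has f. Irvati preserves f here (none of its changes turn any other segment into f), so the proto-segment is *f.
Continuing position by position gives *wenfodak; check it forward:
Orsolic: *wenfodak
  wenfodak → wenhodak   [unconditioned shift]
  wenhodak → venhodak   [unconditioned shift]
  venhodak (rule 3 does not apply)
  giving Orsolic venhodak.
Irvati: start from *wenfodak.
  rule 1: no change — wenfodak
  rule 2 (pre-nasal raising): wenfodak → winfodak
  rule 3 (vowel merger): winfodak → winfodok
  rule 4 (unconditioned shift): winfodok → winfodoh
  ⇒ Irvati winfodoh
No other proto-form is consistent with every reflex, so the reconstruction is *wenfodak.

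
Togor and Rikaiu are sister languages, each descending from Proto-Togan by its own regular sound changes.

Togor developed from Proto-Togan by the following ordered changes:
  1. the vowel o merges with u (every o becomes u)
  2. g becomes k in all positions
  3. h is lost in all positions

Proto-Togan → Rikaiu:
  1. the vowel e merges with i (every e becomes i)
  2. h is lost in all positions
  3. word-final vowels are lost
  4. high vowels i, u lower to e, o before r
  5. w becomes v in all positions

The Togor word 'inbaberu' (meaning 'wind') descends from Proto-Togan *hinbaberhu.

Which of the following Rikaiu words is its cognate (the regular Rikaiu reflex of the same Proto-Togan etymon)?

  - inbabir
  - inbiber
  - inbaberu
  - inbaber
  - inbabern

inbaber

Rikaiu: *hinbaberhu > hinbabirhu > inbabiru > inbabir > inbaber  (by vowel merger, h-loss, apocope, pre-rhotic lowering)
Among the options, 'inbaber' alone shows every Rikaiu change applied in order.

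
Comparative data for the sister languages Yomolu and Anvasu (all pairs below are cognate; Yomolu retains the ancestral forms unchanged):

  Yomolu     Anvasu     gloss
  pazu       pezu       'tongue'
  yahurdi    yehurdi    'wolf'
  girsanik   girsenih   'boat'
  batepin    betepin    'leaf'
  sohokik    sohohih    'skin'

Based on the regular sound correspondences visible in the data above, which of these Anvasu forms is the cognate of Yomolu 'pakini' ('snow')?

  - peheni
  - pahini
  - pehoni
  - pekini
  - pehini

pehini

pazu ~ pezu, yahurdi ~ yehurdi — Yomolu a corresponds to Anvasu e after a consonant, before a consonant other than r, m, n, p, b, f, v.
sohokik ~ sohohih — Yomolu k corresponds to Anvasu h between vowels (before a front vowel).
Applying these to Yomolu 'pakini':
  pakini → pekini   (a→e after a consonant, before a consonant other than r, m, n, p, b, f, v)
  pekini → pehini   (k→h between vowels (before a front vowel))
So the Anvasu cognate is 'pehini'.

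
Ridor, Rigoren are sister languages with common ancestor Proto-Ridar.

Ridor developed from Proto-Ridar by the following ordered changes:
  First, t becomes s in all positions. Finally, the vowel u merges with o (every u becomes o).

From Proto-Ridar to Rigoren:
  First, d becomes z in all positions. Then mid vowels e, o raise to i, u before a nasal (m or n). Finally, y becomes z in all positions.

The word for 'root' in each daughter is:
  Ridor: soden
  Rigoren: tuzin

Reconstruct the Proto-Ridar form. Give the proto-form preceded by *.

Position 2: Ridor has o, Rigoren has u. Taking the neighbouring segments as reconstructed: Ridor o could go back to *o or *u; Rigoren u can only go back to *u — the one source consistent with every daughter is *u.
Position 4: Ridor has e, Rigoren has i. Ridor preserves e here (none of its changes turn any other segment into e), so the proto-segment is *e.
This points to *tuden. Verify forward in each daughter:
Ridor: start from *tuden.
  rule 1 (unconditioned shift): tuden → suden
  rule 2 (vowel merger): suden → soden
  ⇒ Ridor soden
Rigoren: start from *tuden.
  rule 1 (unconditioned shift): tuden → tuzen
  rule 2 (pre-nasal raising): tuzen → tuzin
  rule 3: no change — tuzin
  ⇒ Rigoren tuzin
Only *tuden yields all of Ridor soden, Rigoren tuzin.

*tuden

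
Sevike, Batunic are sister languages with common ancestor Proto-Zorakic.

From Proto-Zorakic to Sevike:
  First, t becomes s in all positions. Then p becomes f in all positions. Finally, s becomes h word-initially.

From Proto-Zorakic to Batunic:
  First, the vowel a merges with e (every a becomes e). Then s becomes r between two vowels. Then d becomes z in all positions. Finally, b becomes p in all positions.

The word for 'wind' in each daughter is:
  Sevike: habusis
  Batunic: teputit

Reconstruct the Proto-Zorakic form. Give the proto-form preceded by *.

*tabutit

Position 2: Sevike has a, Batunic has e. Sevike preserves a here (none of its changes turn any other segment into a), so the proto-segment is *a.
Position 5: Sevike has s, Batunic has t. Batunic preserves t here (none of its changes turn any other segment into t), so the proto-segment is *t.
Position 7: Sevike has s, Batunic has t. Batunic preserves t here (none of its changes turn any other segment into t), so the proto-segment is *t.
This points to *tabutit. Verify forward in each daughter:
Sevike: *tabutit > sabusis > habusis  (by unconditioned shift, debuccalisation)
Batunic: start from *tabutit.
  rule 1 (vowel merger): tabutit → tebutit
  rule 2: no change — tebutit
  rule 3: no change — tebutit
  rule 4 (unconditioned shift): tebutit → teputit
  ⇒ Batunic teputit
*tabutit is the unique common source.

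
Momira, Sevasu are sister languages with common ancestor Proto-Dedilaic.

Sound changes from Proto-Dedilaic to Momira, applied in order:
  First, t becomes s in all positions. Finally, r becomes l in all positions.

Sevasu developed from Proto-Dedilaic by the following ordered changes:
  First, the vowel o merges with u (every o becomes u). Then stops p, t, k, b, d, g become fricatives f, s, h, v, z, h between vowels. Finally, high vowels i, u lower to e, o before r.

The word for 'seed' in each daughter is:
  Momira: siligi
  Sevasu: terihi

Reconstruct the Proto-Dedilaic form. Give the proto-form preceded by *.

Position 1: Momira has s, Sevasu has t. Sevasu preserves t here (none of its changes turn any other segment into t), so the proto-segment is *t.
Position 5: Momira has g, Sevasu has h. Momira preserves g here (none of its changes turn any other segment into g), so the proto-segment is *g.
Position 3: Momira has l, Sevasu has r. Sevasu preserves r here (none of its changes turn any other segment into r), so the proto-segment is *r.
Verify the candidate proto-form against each daughter:
Momira: start from *tirigi.
  rule 1 (unconditioned shift): tirigi → sirigi
  rule 2 (unconditioned shift): sirigi → siligi
  ⇒ Momira siligi
Sevasu: *tirigi > tirihi > terihi  (by intervocalic lenition, pre-rhotic lowering)
Only *tirigi yields all of Momira siligi, Sevasu terihi.

*tirigi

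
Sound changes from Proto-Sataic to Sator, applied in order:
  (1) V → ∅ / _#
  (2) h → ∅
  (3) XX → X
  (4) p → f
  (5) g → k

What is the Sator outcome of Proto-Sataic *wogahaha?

woka

Sator: start from *wogahaha.
  rule 1 (apocope): wogahaha → wogahah
  rule 2 (h-loss): wogahah → wogaa
  rule 3 (degemination): wogaa → woga
  rule 4: no change — woga
  rule 5 (unconditioned shift): woga → woka
  ⇒ Sator woka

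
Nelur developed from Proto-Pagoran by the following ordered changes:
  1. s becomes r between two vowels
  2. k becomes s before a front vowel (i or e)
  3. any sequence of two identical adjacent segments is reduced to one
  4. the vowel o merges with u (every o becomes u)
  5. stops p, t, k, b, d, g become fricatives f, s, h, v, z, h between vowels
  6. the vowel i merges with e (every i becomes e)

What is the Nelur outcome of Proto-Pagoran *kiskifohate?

Nelur: *kiskifohate
  kiskifohate (rule 1 does not apply)
  kiskifohate → sissifohate   [palatalisation]
  sissifohate → sisifohate   [degemination]
  sisifohate → sisifuhate   [vowel merger]
  sisifuhate → sisifuhase   [intervocalic lenition]
  sisifuhase → sesefuhase   [vowel merger]
  giving Nelur sesefuhase.

sesefuhase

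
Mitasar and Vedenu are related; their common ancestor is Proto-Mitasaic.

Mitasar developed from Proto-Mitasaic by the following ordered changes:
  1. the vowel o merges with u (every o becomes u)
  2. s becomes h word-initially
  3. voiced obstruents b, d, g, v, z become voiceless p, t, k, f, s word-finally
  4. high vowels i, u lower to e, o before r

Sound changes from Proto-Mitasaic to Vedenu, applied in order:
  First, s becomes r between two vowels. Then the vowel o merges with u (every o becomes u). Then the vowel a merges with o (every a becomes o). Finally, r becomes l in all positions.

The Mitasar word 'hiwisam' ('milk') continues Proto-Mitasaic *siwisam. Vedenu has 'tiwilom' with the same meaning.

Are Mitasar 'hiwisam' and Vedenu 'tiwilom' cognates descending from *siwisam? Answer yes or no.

no

Derive the expected Vedenu reflex of *siwisam:
Vedenu: start from *siwisam.
  rule 1 (rhotacism): siwisam → siwiram
  rule 2: no change — siwiram
  rule 3 (vowel merger): siwiram → siwirom
  rule 4 (unconditioned shift): siwirom → siwilom
  ⇒ Vedenu siwilom
The regular Vedenu reflex would be 'siwilom', but the attested form is 'tiwilom'. The correspondence is irregular, so they are not cognates (the Vedenu form has a different source).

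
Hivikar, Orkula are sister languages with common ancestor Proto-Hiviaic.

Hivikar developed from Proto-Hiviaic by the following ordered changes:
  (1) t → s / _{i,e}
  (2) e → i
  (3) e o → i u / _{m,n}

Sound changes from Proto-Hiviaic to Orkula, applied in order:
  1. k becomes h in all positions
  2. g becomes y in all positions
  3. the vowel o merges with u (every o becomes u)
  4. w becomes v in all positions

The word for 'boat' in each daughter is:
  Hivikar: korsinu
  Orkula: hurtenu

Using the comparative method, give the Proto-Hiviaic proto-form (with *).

Position 1: Hivikar has k, Orkula has h. Hivikar preserves k here (none of its changes turn any other segment into k), so the proto-segment is *k.
Position 2: Hivikar has o, Orkula has u. Hivikar preserves o here (none of its changes turn any other segment into o), so the proto-segment is *o.
Position 4: Hivikar has s, Orkula has t. Orkula preserves t here (none of its changes turn any other segment into t), so the proto-segment is *t.
Verify the candidate proto-form against each daughter:
Hivikar: *kortenu > korsenu > korsinu  (by palatalisation, vowel merger)
Orkula: *kortenu > hortenu > hurtenu  (by unconditioned shift, vowel merger)
No other proto-form is consistent with every reflex, so the reconstruction is *kortenu.

*kortenu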